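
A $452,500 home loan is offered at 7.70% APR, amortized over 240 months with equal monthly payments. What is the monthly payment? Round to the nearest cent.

$3,700.85

Monthly rate = 7.7%/12 = 0.0064167; payment = 452,500 × 0.0064167 / (1 − (1+0.0064167)^−240) = $3,700.85.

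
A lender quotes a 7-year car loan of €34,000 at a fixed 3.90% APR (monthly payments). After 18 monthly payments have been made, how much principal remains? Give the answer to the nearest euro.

€27,473

With monthly rate i = 3.9%/12 = 0.0032500, the balance after k of n payments is P · [(1+i)^n − (1+i)^k] / [(1+i)^n − 1].
(1+0.0032500)^84 = 1.31331875 and (1+0.0032500)^18 = 1.06014442, so the balance is 34,000 × (1.31331875 − 1.06014442) / (1.31331875 − 1) = €27,473.39.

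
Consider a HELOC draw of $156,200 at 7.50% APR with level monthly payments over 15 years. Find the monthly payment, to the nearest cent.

At 7.50% the monthly rate is 0.0062500, so the payment is 156,200 × 0.0062500 / (1 − 1.0062500^−180) = $1,447.99.

$1,447.99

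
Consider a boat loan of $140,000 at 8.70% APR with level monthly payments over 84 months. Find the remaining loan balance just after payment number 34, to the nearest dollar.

With monthly rate i = 8.7%/12 = 0.0072500, the balance after k of n payments is P · [(1+i)^n − (1+i)^k] / [(1+i)^n − 1].
(1+0.0072500)^84 = 1.83455691 and (1+0.0072500)^34 = 1.27840184, so the balance is 140,000 × (1.83455691 − 1.27840184) / (1.83455691 − 1) = $93,297.07.

$93,297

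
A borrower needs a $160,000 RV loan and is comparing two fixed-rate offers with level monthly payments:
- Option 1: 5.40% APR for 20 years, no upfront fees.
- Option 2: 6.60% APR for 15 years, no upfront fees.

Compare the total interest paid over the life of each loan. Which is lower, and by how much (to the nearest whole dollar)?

Option 1: monthly rate = 5.4%/12 = 0.0045000; payment = 160,000 × 0.0045000 / (1 − (1+0.0045000)^−240) = $1,091.60.
Total interest on Option 1 = 240 × $1,091.60 − $160,000 = $101,984.00.
Option 2: at 6.60% the monthly rate is 0.0055000, so the payment is 160,000 × 0.0055000 / (1 − 1.0055000^−180) = $1,402.58.
Total interest on Option 2 = 180 × $1,402.58 − $160,000 = $92,464.40.
Option 2 is lower by $9,519.60.

Option 2 by $9,520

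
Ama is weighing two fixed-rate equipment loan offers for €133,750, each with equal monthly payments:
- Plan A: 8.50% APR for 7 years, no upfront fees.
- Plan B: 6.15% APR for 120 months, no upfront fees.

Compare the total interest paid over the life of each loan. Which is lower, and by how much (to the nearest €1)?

Plan A: monthly rate = 8.5%/12 = 0.0070833; payment = 133,750 × 0.0070833 / (1 − (1+0.0070833)^−84) = €2,118.13.
Total interest on Plan A = 84 × €2,118.13 − €133,750 = €44,172.92.
Plan B: at 6.15% the monthly rate is 0.0051250, so the payment is 133,750 × 0.0051250 / (1 − 1.0051250^−120) = €1,494.99.
Total interest on Plan B = 120 × €1,494.99 − €133,750 = €45,648.80.
Plan A is lower by €1,475.88.

Plan A by €1,476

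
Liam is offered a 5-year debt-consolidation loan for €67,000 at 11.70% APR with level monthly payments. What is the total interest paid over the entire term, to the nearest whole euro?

€21,814

At 11.70% the monthly rate is 0.0097500, so the payment is 67,000 × 0.0097500 / (1 − 1.0097500^−60) = €1,480.24.
Total paid = 60 × €1,480.24 = €88,814.40; interest = €88,814.40 − €67,000 = €21,814.40.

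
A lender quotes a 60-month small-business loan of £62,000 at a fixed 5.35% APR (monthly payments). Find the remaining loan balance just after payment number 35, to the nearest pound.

£27,856

With monthly rate i = 5.35%/12 = 0.0044583, the balance after k of n payments is P · [(1+i)^n − (1+i)^k] / [(1+i)^n − 1].
(1+0.0044583)^60 = 1.30591698 and (1+0.0044583)^35 = 1.16846960, so the balance is 62,000 × (1.30591698 − 1.16846960) / (1.30591698 − 1) = £27,856.37.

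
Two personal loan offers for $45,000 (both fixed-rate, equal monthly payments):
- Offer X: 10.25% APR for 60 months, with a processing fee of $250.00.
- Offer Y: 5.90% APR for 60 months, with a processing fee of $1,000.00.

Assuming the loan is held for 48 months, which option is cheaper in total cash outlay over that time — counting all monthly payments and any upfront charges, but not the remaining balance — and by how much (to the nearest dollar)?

Offer X: at 10.25% the monthly rate is 0.0085417, so the payment is 45,000 × 0.0085417 / (1 − 1.0085417^−60) = $961.66.
Offer Y: monthly rate = 5.9%/12 = 0.0049167; payment = 45,000 × 0.0049167 / (1 − (1+0.0049167)^−60) = $867.89.
Over 48 months: Offer X costs 48 × $961.66 + $250.00 = $46,409.68; Offer Y costs 48 × $867.89 + $1,000.00 = $42,658.72.
Offer Y is cheaper by $46,409.68 − $42,658.72 = $3,750.96.

Offer Y by $3,751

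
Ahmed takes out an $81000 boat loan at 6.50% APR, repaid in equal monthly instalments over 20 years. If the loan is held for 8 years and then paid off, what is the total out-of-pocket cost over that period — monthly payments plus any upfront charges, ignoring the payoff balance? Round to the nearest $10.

$57,980

At 6.50% the monthly rate is 0.0054167, so the payment is 81,000 × 0.0054167 / (1 − 1.0054167^−240) = $603.91.
Total outlay = 96 × $603.91 = $57,975.36.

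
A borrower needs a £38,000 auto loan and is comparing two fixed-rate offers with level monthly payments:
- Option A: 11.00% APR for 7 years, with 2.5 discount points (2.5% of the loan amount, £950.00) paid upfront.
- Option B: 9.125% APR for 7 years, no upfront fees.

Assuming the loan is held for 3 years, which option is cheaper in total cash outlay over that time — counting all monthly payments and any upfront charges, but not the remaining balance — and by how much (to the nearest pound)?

Option A: at 11.00% the monthly rate is 0.0091667, so the payment is 38,000 × 0.0091667 / (1 − 1.0091667^−84) = £650.65.
Option B: at 9.125% the monthly rate is 0.0076042, so the payment is 38,000 × 0.0076042 / (1 − 1.0076042^−84) = £613.80.
Over 36 months: Option A costs 36 × £650.65 + £950.00 = £24,373.40; Option B costs 36 × £613.80 = £22,096.80.
Option B is cheaper by £24,373.40 − £22,096.80 = £2,276.60.

Option B by £2,277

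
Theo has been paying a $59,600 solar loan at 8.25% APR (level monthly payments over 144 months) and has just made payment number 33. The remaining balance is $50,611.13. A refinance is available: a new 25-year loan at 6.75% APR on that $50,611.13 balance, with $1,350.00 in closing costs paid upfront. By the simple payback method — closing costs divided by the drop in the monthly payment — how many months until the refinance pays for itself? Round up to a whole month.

5 months

Current payment = 59,600 × 8.25%/12 / (1 − (1+0.0068750)^−144) = $653.34.
Refinanced payment = 50,611.13 × 0.0056250 / (1 − (1+0.0056250)^−300) = $349.68.
Monthly savings = $653.34 − $349.68 = $303.66.
Break-even = $1,350.00 / $303.66 = 4.45 → 5 months.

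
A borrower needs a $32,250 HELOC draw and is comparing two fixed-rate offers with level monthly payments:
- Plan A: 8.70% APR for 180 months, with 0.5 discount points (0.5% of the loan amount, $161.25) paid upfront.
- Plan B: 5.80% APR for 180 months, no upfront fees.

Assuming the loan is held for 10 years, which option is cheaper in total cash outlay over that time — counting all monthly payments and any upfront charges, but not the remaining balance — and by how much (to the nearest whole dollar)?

Plan A: at 8.70% the monthly rate is 0.0072500, so the payment is 32,250 × 0.0072500 / (1 − 1.0072500^−180) = $321.37.
Plan B: at 5.80% the monthly rate is 0.0048333, so the payment is 32,250 × 0.0048333 / (1 − 1.0048333^−180) = $268.67.
Over 120 months: Plan A costs 120 × $321.37 + $161.25 = $38,725.65; Plan B costs 120 × $268.67 = $32,240.40.
Plan B is cheaper by $38,725.65 − $32,240.40 = $6,485.25.

Plan B by $6,485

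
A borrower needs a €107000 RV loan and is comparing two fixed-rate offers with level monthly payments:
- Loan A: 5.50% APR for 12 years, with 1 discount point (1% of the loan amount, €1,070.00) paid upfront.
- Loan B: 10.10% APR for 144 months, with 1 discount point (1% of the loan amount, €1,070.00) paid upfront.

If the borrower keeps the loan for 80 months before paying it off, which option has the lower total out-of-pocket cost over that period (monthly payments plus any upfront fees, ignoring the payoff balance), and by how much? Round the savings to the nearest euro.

Loan A: at 5.50% the monthly rate is 0.0045833, so the payment is 107,000 × 0.0045833 / (1 − 1.0045833^−144) = €1,016.68.
Loan B: at 10.10% the monthly rate is 0.0084167, so the payment is 107,000 × 0.0084167 / (1 − 1.0084167^−144) = €1,284.92.
Over 80 months: Loan A costs 80 × €1,016.68 + €1,070.00 = €82,404.40; Loan B costs 80 × €1,284.92 + €1,070.00 = €103,863.60.
Loan A is cheaper by €103,863.60 − €82,404.40 = €21,459.20.

Loan A by €21,459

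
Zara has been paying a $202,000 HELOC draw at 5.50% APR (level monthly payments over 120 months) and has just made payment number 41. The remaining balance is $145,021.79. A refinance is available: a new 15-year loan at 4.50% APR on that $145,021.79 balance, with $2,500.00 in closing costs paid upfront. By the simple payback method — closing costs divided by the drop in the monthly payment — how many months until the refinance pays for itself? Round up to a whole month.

3 months

Current payment = 202,000 × 5.5%/12 / (1 − (1+0.0045833)^−120) = $2,192.23.
Refinanced payment = 145,021.79 × 0.0037500 / (1 − (1+0.0037500)^−180) = $1,109.41.
Monthly savings = $2,192.23 − $1,109.41 = $1,082.82.
Break-even = $2,500.00 / $1,082.82 = 2.31 → 3 months.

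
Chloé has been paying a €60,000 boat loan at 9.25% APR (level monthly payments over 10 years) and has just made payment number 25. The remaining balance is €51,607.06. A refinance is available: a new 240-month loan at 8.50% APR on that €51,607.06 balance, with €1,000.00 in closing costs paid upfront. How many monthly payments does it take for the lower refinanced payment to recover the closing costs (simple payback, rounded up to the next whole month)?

Current payment = 60,000 × 9.25%/12 / (1 − (1+0.0077083)^−120) = €768.20.
Refinanced payment = 51,607.06 × 0.0070833 / (1 − (1+0.0070833)^−240) = €447.86.
Monthly savings = €768.20 − €447.86 = €320.34.
Break-even = €1,000.00 / €320.34 = 3.12 → 4 months.

4 months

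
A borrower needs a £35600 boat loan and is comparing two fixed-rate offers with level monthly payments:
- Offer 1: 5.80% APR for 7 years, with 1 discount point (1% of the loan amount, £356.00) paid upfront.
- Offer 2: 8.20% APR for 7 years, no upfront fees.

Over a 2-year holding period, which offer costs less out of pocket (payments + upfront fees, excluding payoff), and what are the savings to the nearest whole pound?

Offer 1: at 5.80% the monthly rate is 0.0048333, so the payment is 35,600 × 0.0048333 / (1 − 1.0048333^−84) = £516.66.
Offer 2: monthly rate = 8.2%/12 = 0.0068333; payment = 35,600 × 0.0068333 / (1 − (1+0.0068333)^−84) = £558.42.
Over 24 months: Offer 1 costs 24 × £516.66 + £356.00 = £12,755.84; Offer 2 costs 24 × £558.42 = £13,402.08.
Offer 1 is cheaper by £13,402.08 − £12,755.84 = £646.24.

Offer 1 by £646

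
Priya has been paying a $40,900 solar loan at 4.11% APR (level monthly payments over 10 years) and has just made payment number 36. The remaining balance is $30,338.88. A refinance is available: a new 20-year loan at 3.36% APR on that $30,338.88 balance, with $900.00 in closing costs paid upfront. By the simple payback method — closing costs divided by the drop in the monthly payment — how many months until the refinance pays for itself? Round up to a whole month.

4 months

Current payment = 40,900 × 4.11%/12 / (1 − (1+0.0034250)^−120) = $416.23.
Refinanced payment = 30,338.88 × 0.0028000 / (1 − (1+0.0028000)^−240) = $173.78.
Monthly savings = $416.23 − $173.78 = $242.45.
Break-even = $900.00 / $242.45 = 3.71 → 4 months.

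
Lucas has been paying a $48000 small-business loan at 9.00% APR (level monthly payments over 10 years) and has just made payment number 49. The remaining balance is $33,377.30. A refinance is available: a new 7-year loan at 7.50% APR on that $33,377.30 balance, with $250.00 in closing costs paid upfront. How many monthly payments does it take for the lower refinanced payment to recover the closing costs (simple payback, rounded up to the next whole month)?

3 months

Current payment = 48,000 × 9%/12 / (1 − (1+0.0075000)^−120) = $608.04.
Refinanced payment = 33,377.30 × 0.0062500 / (1 − (1+0.0062500)^−84) = $511.95.
Monthly savings = $608.04 − $511.95 = $96.09.
Break-even = $250.00 / $96.09 = 2.60 → 3 months.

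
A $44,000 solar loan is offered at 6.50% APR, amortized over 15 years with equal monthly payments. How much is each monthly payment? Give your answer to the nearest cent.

Monthly rate = 6.5%/12 = 0.0054167; payment = 44,000 × 0.0054167 / (1 − (1+0.0054167)^−180) = $383.29.

$383.29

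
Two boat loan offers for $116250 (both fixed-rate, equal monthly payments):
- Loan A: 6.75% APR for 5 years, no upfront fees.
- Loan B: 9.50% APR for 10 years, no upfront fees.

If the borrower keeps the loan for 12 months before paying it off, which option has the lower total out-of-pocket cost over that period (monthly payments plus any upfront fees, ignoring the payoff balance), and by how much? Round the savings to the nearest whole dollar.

Loan B by $9,407

Loan A: at 6.75% the monthly rate is 0.0056250, so the payment is 116,250 × 0.0056250 / (1 − 1.0056250^−60) = $2,288.20.
Loan B: at 9.50% the monthly rate is 0.0079167, so the payment is 116,250 × 0.0079167 / (1 − 1.0079167^−120) = $1,504.25.
Over 12 months: Loan A costs 12 × $2,288.20 = $27,458.40; Loan B costs 12 × $1,504.25 = $18,051.00.
Loan B is cheaper by $27,458.40 − $18,051.00 = $9,407.40.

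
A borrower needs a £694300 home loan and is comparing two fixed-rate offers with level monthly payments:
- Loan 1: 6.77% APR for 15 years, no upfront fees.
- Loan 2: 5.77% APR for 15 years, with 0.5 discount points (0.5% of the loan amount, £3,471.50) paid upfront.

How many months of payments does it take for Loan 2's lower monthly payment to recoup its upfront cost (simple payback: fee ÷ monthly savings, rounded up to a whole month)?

Loan 1: at 6.77% the monthly rate is 0.0056417, so the payment is 694,300 × 0.0056417 / (1 − 1.0056417^−180) = £6,151.63.
Loan 2: monthly rate = 5.77%/12 = 0.0048083; payment = 694,300 × 0.0048083 / (1 − (1+0.0048083)^−180) = £5,772.98.
Monthly savings = £6,151.63 − £5,772.98 = £378.65.
Break-even = £3,471.50 / £378.65 = 9.17 → 10 months.

10 months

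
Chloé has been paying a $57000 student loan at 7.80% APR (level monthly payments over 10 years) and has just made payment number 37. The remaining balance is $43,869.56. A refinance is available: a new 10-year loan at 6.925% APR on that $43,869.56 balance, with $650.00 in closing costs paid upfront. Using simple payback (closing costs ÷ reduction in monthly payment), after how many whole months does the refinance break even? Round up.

Current payment = 57,000 × 7.8%/12 / (1 − (1+0.0065000)^−120) = $685.56.
Refinanced payment = 43,869.56 × 0.0057708 / (1 − (1+0.0057708)^−120) = $507.67.
Monthly savings = $685.56 − $507.67 = $177.89.
Break-even = $650.00 / $177.89 = 3.65 → 4 months.

4 months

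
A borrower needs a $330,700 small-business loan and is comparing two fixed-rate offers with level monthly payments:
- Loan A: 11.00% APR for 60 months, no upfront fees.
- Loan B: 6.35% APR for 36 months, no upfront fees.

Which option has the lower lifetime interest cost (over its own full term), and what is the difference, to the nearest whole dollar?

Loan A: at 11.00% the monthly rate is 0.0091667, so the payment is 330,700 × 0.0091667 / (1 − 1.0091667^−60) = $7,190.22.
Total interest on Loan A = 60 × $7,190.22 − $330,700 = $100,713.20.
Loan B: at 6.35% the monthly rate is 0.0052917, so the payment is 330,700 × 0.0052917 / (1 − 1.0052917^−36) = $10,113.06.
Total interest on Loan B = 36 × $10,113.06 − $330,700 = $33,370.16.
Loan B is lower by $67,343.04.

Loan B by $67,343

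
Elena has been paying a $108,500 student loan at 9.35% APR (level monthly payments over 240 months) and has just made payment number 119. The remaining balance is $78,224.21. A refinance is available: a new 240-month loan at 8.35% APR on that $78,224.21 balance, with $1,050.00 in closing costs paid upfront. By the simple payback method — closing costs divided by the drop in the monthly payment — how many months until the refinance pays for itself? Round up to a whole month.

4 months

Current payment = 108,500 × 9.35%/12 / (1 − (1+0.0077917)^−240) = $1,000.76.
Refinanced payment = 78,224.21 × 0.0069583 / (1 − (1+0.0069583)^−240) = $671.44.
Monthly savings = $1,000.76 − $671.44 = $329.32.
Break-even = $1,050.00 / $329.32 = 3.19 → 4 months.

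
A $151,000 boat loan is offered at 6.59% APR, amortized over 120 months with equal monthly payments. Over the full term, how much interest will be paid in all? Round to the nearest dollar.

$55,580

Monthly rate = 6.59%/12 = 0.0054917; payment = 151,000 × 0.0054917 / (1 − (1+0.0054917)^−120) = $1,721.50.
Total paid = 120 × $1,721.50 = $206,580.00; interest = $206,580.00 − $151,000 = $55,580.00.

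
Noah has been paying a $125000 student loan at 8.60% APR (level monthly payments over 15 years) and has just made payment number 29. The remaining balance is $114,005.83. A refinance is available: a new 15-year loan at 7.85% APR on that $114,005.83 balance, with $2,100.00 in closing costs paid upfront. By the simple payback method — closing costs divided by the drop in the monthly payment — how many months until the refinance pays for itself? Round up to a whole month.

Current payment = 125,000 × 8.6%/12 / (1 − (1+0.0071667)^−180) = $1,238.26.
Refinanced payment = 114,005.83 × 0.0065417 / (1 − (1+0.0065417)^−180) = $1,079.65.
Monthly savings = $1,238.26 − $1,079.65 = $158.61.
Break-even = $2,100.00 / $158.61 = 13.24 → 14 months.

14 months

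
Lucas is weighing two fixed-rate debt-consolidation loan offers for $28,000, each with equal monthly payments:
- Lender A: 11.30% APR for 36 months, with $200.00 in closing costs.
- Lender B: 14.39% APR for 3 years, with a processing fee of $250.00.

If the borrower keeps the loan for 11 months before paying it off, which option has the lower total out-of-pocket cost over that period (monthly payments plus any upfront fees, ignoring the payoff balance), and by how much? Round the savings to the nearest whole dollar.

Lender A by $508

Lender A: monthly rate = 11.3%/12 = 0.0094167; payment = 28,000 × 0.0094167 / (1 − (1+0.0094167)^−36) = $920.67.
Lender B: at 14.39% the monthly rate is 0.0119917, so the payment is 28,000 × 0.0119917 / (1 − 1.0119917^−36) = $962.29.
Over 11 months: Lender A costs 11 × $920.67 + $200.00 = $10,327.37; Lender B costs 11 × $962.29 + $250.00 = $10,835.19.
Lender A is cheaper by $10,835.19 − $10,327.37 = $507.82.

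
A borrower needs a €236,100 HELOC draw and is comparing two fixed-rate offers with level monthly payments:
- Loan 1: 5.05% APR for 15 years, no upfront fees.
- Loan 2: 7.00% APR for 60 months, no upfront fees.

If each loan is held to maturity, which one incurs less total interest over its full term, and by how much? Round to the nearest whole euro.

Loan 2 by €56,676

Loan 1: at 5.05% the monthly rate is 0.0042083, so the payment is 236,100 × 0.0042083 / (1 − 1.0042083^−180) = €1,873.22.
Total interest on Loan 1 = 180 × €1,873.22 − €236,100 = €101,079.60.
Loan 2: at 7.00% the monthly rate is 0.0058333, so the payment is 236,100 × 0.0058333 / (1 − 1.0058333^−60) = €4,675.06.
Total interest on Loan 2 = 60 × €4,675.06 − €236,100 = €44,403.60.
Loan 2 is lower by €56,676.00.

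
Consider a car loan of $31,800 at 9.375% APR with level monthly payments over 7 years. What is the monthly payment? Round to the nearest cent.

$517.71

At 9.375% the monthly rate is 0.0078125, so the payment is 31,800 × 0.0078125 / (1 − 1.0078125^−84) = $517.71.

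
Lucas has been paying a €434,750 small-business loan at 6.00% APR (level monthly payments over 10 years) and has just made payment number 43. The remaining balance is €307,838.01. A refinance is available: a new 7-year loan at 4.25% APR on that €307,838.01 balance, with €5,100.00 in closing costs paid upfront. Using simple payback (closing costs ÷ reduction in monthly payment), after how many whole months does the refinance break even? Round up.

Current payment = 434,750 × 6%/12 / (1 − (1+0.0050000)^−120) = €4,826.62.
Refinanced payment = 307,838.01 × 0.0035417 / (1 − (1+0.0035417)^−84) = €4,243.30.
Monthly savings = €4,826.62 − €4,243.30 = €583.32.
Break-even = €5,100.00 / €583.32 = 8.74 → 9 months.

9 months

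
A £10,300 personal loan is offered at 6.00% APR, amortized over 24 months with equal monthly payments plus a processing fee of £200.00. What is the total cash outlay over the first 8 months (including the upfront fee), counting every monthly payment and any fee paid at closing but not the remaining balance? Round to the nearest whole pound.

£3,852

At 6.00% the monthly rate is 0.0050000, so the payment is 10,300 × 0.0050000 / (1 − 1.0050000^−24) = £456.50.
Total outlay = 8 × £456.50 + £200.00 = £3,852.00.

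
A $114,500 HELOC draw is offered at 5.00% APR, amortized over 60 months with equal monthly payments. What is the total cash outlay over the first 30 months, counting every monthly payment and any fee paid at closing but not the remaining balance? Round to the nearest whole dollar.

$64,823

Monthly rate = 5%/12 = 0.0041667; payment = 114,500 × 0.0041667 / (1 − (1+0.0041667)^−60) = $2,160.76.
Total outlay = 30 × $2,160.76 = $64,822.80.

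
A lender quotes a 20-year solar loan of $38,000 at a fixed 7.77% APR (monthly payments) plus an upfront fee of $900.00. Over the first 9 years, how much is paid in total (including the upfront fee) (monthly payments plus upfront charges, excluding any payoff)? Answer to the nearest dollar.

Monthly rate = 7.77%/12 = 0.0064750; payment = 38,000 × 0.0064750 / (1 − (1+0.0064750)^−240) = $312.43.
Total outlay = 108 × $312.43 + $900.00 = $34,642.44.

$34,642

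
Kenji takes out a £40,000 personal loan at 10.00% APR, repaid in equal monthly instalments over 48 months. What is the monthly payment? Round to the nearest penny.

Monthly rate = 10%/12 = 0.0083333; payment = 40,000 × 0.0083333 / (1 − (1+0.0083333)^−48) = £1,014.50.

£1,014.50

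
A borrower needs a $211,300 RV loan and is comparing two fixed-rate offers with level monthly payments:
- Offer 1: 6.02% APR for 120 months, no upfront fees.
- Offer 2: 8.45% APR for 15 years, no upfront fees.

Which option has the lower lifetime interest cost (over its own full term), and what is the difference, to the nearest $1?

Offer 1 by $91,664

Offer 1: monthly rate = 6.02%/12 = 0.0050167; payment = 211,300 × 0.0050167 / (1 − (1+0.0050167)^−120) = $2,347.99.
Total interest on Offer 1 = 120 × $2,347.99 − $211,300 = $70,458.80.
Offer 2: monthly rate = 8.45%/12 = 0.0070417; payment = 211,300 × 0.0070417 / (1 − (1+0.0070417)^−180) = $2,074.57.
Total interest on Offer 2 = 180 × $2,074.57 − $211,300 = $162,122.60.
Offer 1 is lower by $91,663.80.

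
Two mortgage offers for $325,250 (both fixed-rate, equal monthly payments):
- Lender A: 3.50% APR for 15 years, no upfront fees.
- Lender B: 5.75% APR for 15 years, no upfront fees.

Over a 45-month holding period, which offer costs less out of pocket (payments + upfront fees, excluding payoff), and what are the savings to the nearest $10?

Lender A: monthly rate = 3.5%/12 = 0.0029167; payment = 325,250 × 0.0029167 / (1 − (1+0.0029167)^−180) = $2,325.16.
Lender B: at 5.75% the monthly rate is 0.0047917, so the payment is 325,250 × 0.0047917 / (1 − 1.0047917^−180) = $2,700.91.
Over 45 months: Lender A costs 45 × $2,325.16 = $104,632.20; Lender B costs 45 × $2,700.91 = $121,540.95.
Lender A is cheaper by $121,540.95 − $104,632.20 = $16,908.75.

Lender A by $16,910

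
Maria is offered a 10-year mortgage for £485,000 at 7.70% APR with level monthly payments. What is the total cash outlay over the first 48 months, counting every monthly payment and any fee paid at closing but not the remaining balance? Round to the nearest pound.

Monthly rate = 7.7%/12 = 0.0064167; payment = 485,000 × 0.0064167 / (1 − (1+0.0064167)^−120) = £5,807.79.
Total outlay = 48 × £5,807.79 = £278,773.92.

£278,774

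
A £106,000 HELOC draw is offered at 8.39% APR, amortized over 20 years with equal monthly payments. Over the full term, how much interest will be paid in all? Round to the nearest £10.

At 8.39% the monthly rate is 0.0069917, so the payment is 106,000 × 0.0069917 / (1 − 1.0069917^−240) = £912.53.
Total paid = 240 × £912.53 = £219,007.20; interest = £219,007.20 − £106,000 = £113,007.20.

£113,010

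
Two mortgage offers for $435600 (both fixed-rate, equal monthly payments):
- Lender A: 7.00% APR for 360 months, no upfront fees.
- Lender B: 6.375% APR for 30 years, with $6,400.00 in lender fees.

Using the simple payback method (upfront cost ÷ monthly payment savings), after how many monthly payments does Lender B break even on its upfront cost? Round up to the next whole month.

Lender A: at 7.00% the monthly rate is 0.0058333, so the payment is 435,600 × 0.0058333 / (1 − 1.0058333^−360) = $2,898.06.
Lender B: at 6.375% the monthly rate is 0.0053125, so the payment is 435,600 × 0.0053125 / (1 − 1.0053125^−360) = $2,717.58.
Monthly savings = $2,898.06 − $2,717.58 = $180.48.
Break-even = $6,400.00 / $180.48 = 35.46 → 36 months.

36 months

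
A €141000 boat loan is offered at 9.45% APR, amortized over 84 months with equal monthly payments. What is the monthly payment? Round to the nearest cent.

€2,300.89

Monthly rate = 9.45%/12 = 0.0078750; payment = 141,000 × 0.0078750 / (1 − (1+0.0078750)^−84) = €2,300.89.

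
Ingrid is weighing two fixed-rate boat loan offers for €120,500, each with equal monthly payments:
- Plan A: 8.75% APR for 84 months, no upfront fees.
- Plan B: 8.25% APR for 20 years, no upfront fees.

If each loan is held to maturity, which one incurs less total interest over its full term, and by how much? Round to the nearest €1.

Plan A by €84,845

Plan A: monthly rate = 8.75%/12 = 0.0072917; payment = 120,500 × 0.0072917 / (1 − (1+0.0072917)^−84) = €1,923.48.
Total interest on Plan A = 84 × €1,923.48 − €120,500 = €41,072.32.
Plan B: monthly rate = 8.25%/12 = 0.0068750; payment = 120,500 × 0.0068750 / (1 − (1+0.0068750)^−240) = €1,026.74.
Total interest on Plan B = 240 × €1,026.74 − €120,500 = €125,917.60.
Plan A is lower by €84,845.28.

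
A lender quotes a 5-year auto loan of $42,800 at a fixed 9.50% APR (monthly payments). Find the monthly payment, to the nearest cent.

$898.88

Monthly rate = 9.5%/12 = 0.0079167; payment = 42,800 × 0.0079167 / (1 − (1+0.0079167)^−60) = $898.88.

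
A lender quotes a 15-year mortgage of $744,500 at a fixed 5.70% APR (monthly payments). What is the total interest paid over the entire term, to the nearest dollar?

Monthly rate = 5.7%/12 = 0.0047500; payment = 744,500 × 0.0047500 / (1 − (1+0.0047500)^−180) = $6,162.49.
Total paid = 180 × $6,162.49 = $1,109,248.20; interest = $1,109,248.20 − $744,500 = $364,748.20.

$364,748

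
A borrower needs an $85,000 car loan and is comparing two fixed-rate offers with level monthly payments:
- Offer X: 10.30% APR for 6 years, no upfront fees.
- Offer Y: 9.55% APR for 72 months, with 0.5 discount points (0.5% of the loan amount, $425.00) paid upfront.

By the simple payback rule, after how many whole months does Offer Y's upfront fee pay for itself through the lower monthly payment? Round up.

14 months

Offer X: monthly rate = 10.3%/12 = 0.0085833; payment = 85,000 × 0.0085833 / (1 − (1+0.0085833)^−72) = $1,587.59.
Offer Y: monthly rate = 9.55%/12 = 0.0079583; payment = 85,000 × 0.0079583 / (1 − (1+0.0079583)^−72) = $1,555.48.
Monthly savings = $1,587.59 − $1,555.48 = $32.11.
Break-even = $425.00 / $32.11 = 13.24 → 14 months.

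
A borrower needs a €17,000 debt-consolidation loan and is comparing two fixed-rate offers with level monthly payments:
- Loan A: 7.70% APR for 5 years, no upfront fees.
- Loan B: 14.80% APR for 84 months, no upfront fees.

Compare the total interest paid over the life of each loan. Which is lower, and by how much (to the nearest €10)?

Loan A by €6,860

Loan A: at 7.70% the monthly rate is 0.0064167, so the payment is 17,000 × 0.0064167 / (1 − 1.0064167^−60) = €342.26.
Total interest on Loan A = 60 × €342.26 − €17,000 = €3,535.60.
Loan B: monthly rate = 14.8%/12 = 0.0123333; payment = 17,000 × 0.0123333 / (1 − (1+0.0123333)^−84) = €326.14.
Total interest on Loan B = 84 × €326.14 − €17,000 = €10,395.76.
Loan A is lower by €6,860.16.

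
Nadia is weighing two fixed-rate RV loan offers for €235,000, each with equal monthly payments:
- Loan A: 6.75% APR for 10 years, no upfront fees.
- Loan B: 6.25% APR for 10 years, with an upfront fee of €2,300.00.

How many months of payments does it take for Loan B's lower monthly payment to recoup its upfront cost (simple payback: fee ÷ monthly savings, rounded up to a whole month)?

39 months

Loan A: monthly rate = 6.75%/12 = 0.0056250; payment = 235,000 × 0.0056250 / (1 − (1+0.0056250)^−120) = €2,698.37.
Loan B: monthly rate = 6.25%/12 = 0.0052083; payment = 235,000 × 0.0052083 / (1 − (1+0.0052083)^−120) = €2,638.58.
Monthly savings = €2,698.37 − €2,638.58 = €59.79.
Break-even = €2,300.00 / €59.79 = 38.47 → 39 months.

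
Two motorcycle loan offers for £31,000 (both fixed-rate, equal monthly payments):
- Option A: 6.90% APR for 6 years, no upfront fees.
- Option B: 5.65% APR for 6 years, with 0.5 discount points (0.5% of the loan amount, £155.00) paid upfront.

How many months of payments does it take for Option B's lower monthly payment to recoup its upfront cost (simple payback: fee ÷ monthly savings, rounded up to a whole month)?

Option A: at 6.90% the monthly rate is 0.0057500, so the payment is 31,000 × 0.0057500 / (1 − 1.0057500^−72) = £527.03.
Option B: at 5.65% the monthly rate is 0.0047083, so the payment is 31,000 × 0.0047083 / (1 − 1.0047083^−72) = £508.65.
Monthly savings = £527.03 − £508.65 = £18.38.
Break-even = £155.00 / £18.38 = 8.43 → 9 months.

9 months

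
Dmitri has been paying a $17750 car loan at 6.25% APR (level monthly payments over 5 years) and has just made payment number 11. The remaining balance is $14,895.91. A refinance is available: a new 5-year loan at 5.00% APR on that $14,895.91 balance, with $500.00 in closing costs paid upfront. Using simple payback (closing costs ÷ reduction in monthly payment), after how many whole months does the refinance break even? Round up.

Current payment = 17,750 × 6.25%/12 / (1 − (1+0.0052083)^−60) = $345.22.
Refinanced payment = 14,895.91 × 0.0041667 / (1 − (1+0.0041667)^−60) = $281.10.
Monthly savings = $345.22 − $281.10 = $64.12.
Break-even = $500.00 / $64.12 = 7.80 → 8 months.

8 months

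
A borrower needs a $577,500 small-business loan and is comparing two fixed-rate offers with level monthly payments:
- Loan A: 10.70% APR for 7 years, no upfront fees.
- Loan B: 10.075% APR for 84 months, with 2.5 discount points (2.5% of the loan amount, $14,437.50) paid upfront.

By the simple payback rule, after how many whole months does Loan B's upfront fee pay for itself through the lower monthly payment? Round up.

77 months

Loan A: monthly rate = 10.7%/12 = 0.0089167; payment = 577,500 × 0.0089167 / (1 − (1+0.0089167)^−84) = $9,797.35.
Loan B: at 10.075% the monthly rate is 0.0083958, so the payment is 577,500 × 0.0083958 / (1 − 1.0083958^−84) = $9,609.58.
Monthly savings = $9,797.35 − $9,609.58 = $187.77.
Break-even = $14,437.50 / $187.77 = 76.89 → 77 months.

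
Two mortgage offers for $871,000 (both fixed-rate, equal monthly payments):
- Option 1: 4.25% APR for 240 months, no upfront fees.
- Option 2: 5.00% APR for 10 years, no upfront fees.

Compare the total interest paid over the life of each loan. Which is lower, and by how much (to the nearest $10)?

Option 2 by $185,850

Option 1: monthly rate = 4.25%/12 = 0.0035417; payment = 871,000 × 0.0035417 / (1 − (1+0.0035417)^−240) = $5,393.53.
Total interest on Option 1 = 240 × $5,393.53 − $871,000 = $423,447.20.
Option 2: at 5.00% the monthly rate is 0.0041667, so the payment is 871,000 × 0.0041667 / (1 − 1.0041667^−120) = $9,238.31.
Total interest on Option 2 = 120 × $9,238.31 − $871,000 = $237,597.20.
Option 2 is lower by $185,850.00.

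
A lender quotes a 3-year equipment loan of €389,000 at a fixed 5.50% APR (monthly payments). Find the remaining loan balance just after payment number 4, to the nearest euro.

€348,872

With monthly rate i = 5.5%/12 = 0.0045833, the balance after k of n payments is P · [(1+i)^n − (1+i)^k] / [(1+i)^n − 1].
(1+0.0045833)^36 = 1.17894860 and (1+0.0045833)^4 = 1.01845976, so the balance is 389,000 × (1.17894860 − 1.01845976) / (1.17894860 − 1) = €348,872.01.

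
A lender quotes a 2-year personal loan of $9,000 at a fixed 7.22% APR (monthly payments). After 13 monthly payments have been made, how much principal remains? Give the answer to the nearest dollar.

$4,286

With monthly rate i = 7.22%/12 = 0.0060167, the balance after k of n payments is P · [(1+i)^n − (1+i)^k] / [(1+i)^n − 1].
(1+0.0060167)^24 = 1.15484638 and (1+0.0060167)^13 = 1.08110353, so the balance is 9,000 × (1.15484638 − 1.08110353) / (1.15484638 − 1) = $4,286.09.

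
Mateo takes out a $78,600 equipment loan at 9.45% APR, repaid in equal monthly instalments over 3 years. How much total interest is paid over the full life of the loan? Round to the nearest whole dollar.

$11,974

Monthly rate = 9.45%/12 = 0.0078750; payment = 78,600 × 0.0078750 / (1 − (1+0.0078750)^−36) = $2,515.95.
Total paid = 36 × $2,515.95 = $90,574.20; interest = $90,574.20 − $78,600 = $11,974.20.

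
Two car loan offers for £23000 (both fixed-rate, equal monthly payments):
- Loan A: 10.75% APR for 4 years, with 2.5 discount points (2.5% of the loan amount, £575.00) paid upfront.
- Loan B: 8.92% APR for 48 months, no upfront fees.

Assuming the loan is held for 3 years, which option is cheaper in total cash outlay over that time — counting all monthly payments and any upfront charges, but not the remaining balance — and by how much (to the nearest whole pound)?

Loan A: at 10.75% the monthly rate is 0.0089583, so the payment is 23,000 × 0.0089583 / (1 − 1.0089583^−48) = £591.66.
Loan B: at 8.92% the monthly rate is 0.0074333, so the payment is 23,000 × 0.0074333 / (1 − 1.0074333^−48) = £571.48.
Over 36 months: Loan A costs 36 × £591.66 + £575.00 = £21,874.76; Loan B costs 36 × £571.48 = £20,573.28.
Loan B is cheaper by £21,874.76 − £20,573.28 = £1,301.48.

Loan B by £1,301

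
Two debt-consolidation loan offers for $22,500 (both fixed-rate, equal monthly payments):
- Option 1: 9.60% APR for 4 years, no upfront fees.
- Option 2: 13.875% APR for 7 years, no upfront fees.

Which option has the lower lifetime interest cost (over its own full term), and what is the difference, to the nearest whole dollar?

Option 1 by $8,104

Option 1: at 9.60% the monthly rate is 0.0080000, so the payment is 22,500 × 0.0080000 / (1 − 1.0080000^−48) = $566.35.
Total interest on Option 1 = 48 × $566.35 − $22,500 = $4,684.80.
Option 2: at 13.875% the monthly rate is 0.0115625, so the payment is 22,500 × 0.0115625 / (1 − 1.0115625^−84) = $420.10.
Total interest on Option 2 = 84 × $420.10 − $22,500 = $12,788.40.
Option 1 is lower by $8,103.60.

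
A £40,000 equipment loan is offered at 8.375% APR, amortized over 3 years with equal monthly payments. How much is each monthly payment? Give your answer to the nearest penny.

At 8.375% the monthly rate is 0.0069792, so the payment is 40,000 × 0.0069792 / (1 − 1.0069792^−36) = £1,260.39.

£1,260.39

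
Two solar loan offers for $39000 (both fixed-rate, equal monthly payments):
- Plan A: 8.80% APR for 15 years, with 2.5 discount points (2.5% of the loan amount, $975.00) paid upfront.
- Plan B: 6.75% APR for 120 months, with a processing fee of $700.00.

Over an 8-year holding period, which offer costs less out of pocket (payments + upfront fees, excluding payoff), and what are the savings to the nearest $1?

Plan A: monthly rate = 8.8%/12 = 0.0073333; payment = 39,000 × 0.0073333 / (1 − (1+0.0073333)^−180) = $390.94.
Plan B: at 6.75% the monthly rate is 0.0056250, so the payment is 39,000 × 0.0056250 / (1 − 1.0056250^−120) = $447.81.
Over 96 months: Plan A costs 96 × $390.94 + $975.00 = $38,505.24; Plan B costs 96 × $447.81 + $700.00 = $43,689.76.
Plan A is cheaper by $43,689.76 − $38,505.24 = $5,184.52.

Plan A by $5,185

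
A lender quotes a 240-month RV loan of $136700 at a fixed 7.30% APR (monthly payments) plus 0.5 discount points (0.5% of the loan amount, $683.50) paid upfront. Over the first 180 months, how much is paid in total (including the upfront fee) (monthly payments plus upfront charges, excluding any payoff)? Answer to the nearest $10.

At 7.30% the monthly rate is 0.0060833, so the payment is 136,700 × 0.0060833 / (1 − 1.0060833^−240) = $1,084.59.
Total outlay = 180 × $1,084.59 + $683.50 = $195,909.70.

$195,910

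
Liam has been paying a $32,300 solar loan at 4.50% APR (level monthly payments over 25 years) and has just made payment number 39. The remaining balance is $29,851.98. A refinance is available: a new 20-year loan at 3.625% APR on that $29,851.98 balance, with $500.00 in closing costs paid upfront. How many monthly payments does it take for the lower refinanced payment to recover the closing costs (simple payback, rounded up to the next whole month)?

112 months

Current payment = 32,300 × 4.5%/12 / (1 − (1+0.0037500)^−300) = $179.53.
Refinanced payment = 29,851.98 × 0.0030208 / (1 − (1+0.0030208)^−240) = $175.05.
Monthly savings = $179.53 − $175.05 = $4.48.
Break-even = $500.00 / $4.48 = 111.61 → 112 months.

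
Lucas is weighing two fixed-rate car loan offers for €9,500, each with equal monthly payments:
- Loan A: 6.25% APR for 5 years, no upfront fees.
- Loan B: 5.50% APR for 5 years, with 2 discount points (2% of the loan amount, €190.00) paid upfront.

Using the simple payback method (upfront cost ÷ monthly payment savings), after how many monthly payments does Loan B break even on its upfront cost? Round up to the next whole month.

Loan A: monthly rate = 6.25%/12 = 0.0052083; payment = 9,500 × 0.0052083 / (1 − (1+0.0052083)^−60) = €184.77.
Loan B: monthly rate = 5.5%/12 = 0.0045833; payment = 9,500 × 0.0045833 / (1 − (1+0.0045833)^−60) = €181.46.
Monthly savings = €184.77 − €181.46 = €3.31.
Break-even = €190.00 / €3.31 = 57.40 → 58 months.

58 months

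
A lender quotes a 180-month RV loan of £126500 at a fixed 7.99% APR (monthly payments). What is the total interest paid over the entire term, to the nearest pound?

At 7.99% the monthly rate is 0.0066583, so the payment is 126,500 × 0.0066583 / (1 − 1.0066583^−180) = £1,208.17.
Total paid = 180 × £1,208.17 = £217,470.60; interest = £217,470.60 − £126,500 = £90,970.60.

£90,971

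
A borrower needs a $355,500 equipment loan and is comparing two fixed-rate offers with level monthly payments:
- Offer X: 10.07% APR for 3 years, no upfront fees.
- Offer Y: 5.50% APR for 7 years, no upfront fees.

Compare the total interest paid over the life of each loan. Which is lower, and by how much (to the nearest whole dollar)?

Offer X: monthly rate = 10.07%/12 = 0.0083917; payment = 355,500 × 0.0083917 / (1 − (1+0.0083917)^−36) = $11,482.67.
Total interest on Offer X = 36 × $11,482.67 − $355,500 = $57,876.12.
Offer Y: monthly rate = 5.5%/12 = 0.0045833; payment = 355,500 × 0.0045833 / (1 − (1+0.0045833)^−84) = $5,108.55.
Total interest on Offer Y = 84 × $5,108.55 − $355,500 = $73,618.20.
Offer X is lower by $15,742.08.

Offer X by $15,742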